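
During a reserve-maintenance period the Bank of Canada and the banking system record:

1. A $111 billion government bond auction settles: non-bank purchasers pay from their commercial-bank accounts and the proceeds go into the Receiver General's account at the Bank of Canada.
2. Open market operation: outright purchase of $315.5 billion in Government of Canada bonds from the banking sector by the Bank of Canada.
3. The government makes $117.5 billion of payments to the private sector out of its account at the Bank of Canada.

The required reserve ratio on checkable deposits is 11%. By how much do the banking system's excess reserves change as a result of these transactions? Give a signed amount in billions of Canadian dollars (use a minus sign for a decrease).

+$321.285 billion

Government account inflow $111 billion: reserves −$111B, deposits −$111B.
OMO purchase (from banks) $315.5 billion: reserves +$315.5B, deposits 0.
Government spending $117.5 billion: reserves +$117.5B, deposits +$117.5B.
Totals: Δreserves = +$322B, Δdeposits = +$6.5B.
Δrequired reserves = 11% × +$6.5B = +$0.715B.
Δexcess reserves = Δreserves − Δrequired = +$322B − (+$0.715B) = +$321.285 billion.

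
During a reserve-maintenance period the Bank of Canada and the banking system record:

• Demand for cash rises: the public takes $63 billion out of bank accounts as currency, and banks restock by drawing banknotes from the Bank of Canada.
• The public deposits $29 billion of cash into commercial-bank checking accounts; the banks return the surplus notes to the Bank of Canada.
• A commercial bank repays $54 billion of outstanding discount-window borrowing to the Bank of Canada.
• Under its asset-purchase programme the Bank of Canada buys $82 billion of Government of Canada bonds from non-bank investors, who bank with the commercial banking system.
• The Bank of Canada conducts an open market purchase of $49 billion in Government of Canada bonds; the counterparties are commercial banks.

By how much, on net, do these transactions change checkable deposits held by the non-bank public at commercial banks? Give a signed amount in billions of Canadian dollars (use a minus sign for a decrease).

Currency withdrawal $63 billion: non-bank counterparties' bank balances fall → −$63B.
Currency deposit $29 billion: non-bank counterparties' bank balances rise → +$29B.
Discount-window repayment $54 billion: the counterparty is a bank, so public deposits are unchanged → 0.
Asset purchase (from non-banks) $82 billion: non-bank counterparties' bank balances rise → +$82B.
OMO purchase (from banks) $49 billion: the counterparty is a bank, so public deposits are unchanged → 0.
Net: −63 + 29 + 0 + 82 + 0 = +$48 billion.

+$48 billion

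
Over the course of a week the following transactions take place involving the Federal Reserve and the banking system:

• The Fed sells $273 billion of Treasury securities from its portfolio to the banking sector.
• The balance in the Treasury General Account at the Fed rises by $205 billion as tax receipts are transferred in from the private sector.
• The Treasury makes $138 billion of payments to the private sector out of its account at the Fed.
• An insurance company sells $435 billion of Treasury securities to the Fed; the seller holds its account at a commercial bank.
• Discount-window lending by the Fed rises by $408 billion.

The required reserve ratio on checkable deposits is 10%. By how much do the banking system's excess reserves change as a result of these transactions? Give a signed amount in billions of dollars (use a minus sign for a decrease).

OMO sale (to banks) $273 billion: reserves −$273B, deposits 0.
Government account inflow $205 billion: reserves −$205B, deposits −$205B.
Government spending $138 billion: reserves +$138B, deposits +$138B.
Asset purchase (from non-banks) $435 billion: reserves +$435B, deposits +$435B.
Discount-window loan $408 billion: reserves +$408B, deposits 0.
Totals: Δreserves = +$503B, Δdeposits = +$368B.
Δrequired reserves = 10% × +$368B = +$36.8B.
Δexcess reserves = Δreserves − Δrequired = +$503B − (+$36.8B) = +$466.2 billion.

+$466.2 billion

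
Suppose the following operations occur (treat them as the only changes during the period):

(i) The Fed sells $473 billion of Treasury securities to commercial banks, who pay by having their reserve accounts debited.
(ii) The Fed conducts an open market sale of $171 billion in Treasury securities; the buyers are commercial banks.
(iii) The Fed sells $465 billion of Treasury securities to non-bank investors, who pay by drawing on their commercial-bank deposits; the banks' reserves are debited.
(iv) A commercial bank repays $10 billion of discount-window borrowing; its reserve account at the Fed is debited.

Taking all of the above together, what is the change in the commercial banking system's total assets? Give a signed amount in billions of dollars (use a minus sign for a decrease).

-$475 billion

OMO sale (to banks) $473 billion: just an asset swap on bank balance sheets → 0.
OMO sale (to banks) $171 billion: just an asset swap on bank balance sheets → 0.
Asset sale (to non-banks) $465 billion: bank balance sheets shrink → −$465B.
Discount-window repayment $10 billion: bank balance sheets shrink → −$10B.
Net: 0 + 0 − 465 − 10 = -$475 billion.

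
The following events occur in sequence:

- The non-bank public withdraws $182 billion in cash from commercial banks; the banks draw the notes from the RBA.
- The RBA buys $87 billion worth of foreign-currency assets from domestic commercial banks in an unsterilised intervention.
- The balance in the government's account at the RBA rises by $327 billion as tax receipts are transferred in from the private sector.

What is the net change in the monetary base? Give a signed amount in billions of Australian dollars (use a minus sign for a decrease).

Currency withdrawal $182 billion: just a shift between currency and reserves — both are base money → 0.
FX purchase $87 billion: RBA balance sheet expands → +$87B.
Government account inflow $327 billion: reserves shift to a non-base liability → −$327B.
Net: 0 + 87 − 327 = -$240 billion.

-$240 billion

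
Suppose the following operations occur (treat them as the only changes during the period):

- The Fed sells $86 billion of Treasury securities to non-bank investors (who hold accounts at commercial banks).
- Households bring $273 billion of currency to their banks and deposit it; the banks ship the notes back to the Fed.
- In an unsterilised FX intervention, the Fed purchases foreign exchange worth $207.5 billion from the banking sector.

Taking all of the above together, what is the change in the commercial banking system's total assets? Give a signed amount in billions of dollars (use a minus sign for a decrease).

Fed balance sheet:
  Assets:      Securities −$86B, Foreign assets +$207.5B
  Liabilities: Bank reserves +$394.5B, Currency in circulation −$273B
Commercial banking system:
  Assets:      Reserves at CB +$394.5B, Foreign assets −$207.5B
  Liabilities: Checkable deposits +$187B
Change in total bank assets = +$187 billion.

+$187 billion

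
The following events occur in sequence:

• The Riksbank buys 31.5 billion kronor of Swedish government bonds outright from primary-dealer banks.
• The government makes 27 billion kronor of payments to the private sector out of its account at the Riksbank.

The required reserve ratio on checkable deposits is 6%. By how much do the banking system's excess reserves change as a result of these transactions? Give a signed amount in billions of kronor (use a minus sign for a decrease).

+56.88 billion

OMO purchase (from banks) 31.5 billion kronor: reserves +31.5B, deposits 0.
Government spending 27 billion kronor: reserves +27B, deposits +27B.
Totals: Δreserves = +58.5B, Δdeposits = +27B.
Δrequired reserves = 6% × +27B = +1.62B.
Δexcess reserves = Δreserves − Δrequired = +58.5B − (+1.62B) = +56.88 billion.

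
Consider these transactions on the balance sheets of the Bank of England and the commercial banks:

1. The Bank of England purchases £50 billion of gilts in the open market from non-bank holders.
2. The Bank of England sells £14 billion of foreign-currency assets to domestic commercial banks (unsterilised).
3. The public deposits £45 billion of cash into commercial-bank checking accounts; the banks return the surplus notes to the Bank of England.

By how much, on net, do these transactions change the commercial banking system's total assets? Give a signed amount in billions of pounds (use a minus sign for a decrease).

Asset purchase (from non-banks) £50 billion: bank balance sheets expand → +£50B.
FX sale £14 billion: just an asset swap on bank balance sheets → 0.
Currency deposit £45 billion: bank balance sheets expand → +£45B.
Net: 50 + 0 + 45 = +£95 billion.

+£95 billion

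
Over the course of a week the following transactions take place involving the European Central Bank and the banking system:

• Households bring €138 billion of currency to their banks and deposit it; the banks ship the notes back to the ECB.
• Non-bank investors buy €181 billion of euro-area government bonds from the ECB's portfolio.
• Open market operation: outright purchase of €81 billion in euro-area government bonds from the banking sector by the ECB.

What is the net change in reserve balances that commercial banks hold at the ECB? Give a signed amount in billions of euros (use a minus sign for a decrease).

ECB balance sheet:
  Assets:      Securities −€100B
  Liabilities: Bank reserves +€38B, Currency in circulation −€138B
Commercial banking system:
  Assets:      Reserves at CB +€38B, Securities −€81B
  Liabilities: Checkable deposits −€43B
So the change in reserve balances that commercial banks hold at the ECB is +€38 billion.

+€38 billion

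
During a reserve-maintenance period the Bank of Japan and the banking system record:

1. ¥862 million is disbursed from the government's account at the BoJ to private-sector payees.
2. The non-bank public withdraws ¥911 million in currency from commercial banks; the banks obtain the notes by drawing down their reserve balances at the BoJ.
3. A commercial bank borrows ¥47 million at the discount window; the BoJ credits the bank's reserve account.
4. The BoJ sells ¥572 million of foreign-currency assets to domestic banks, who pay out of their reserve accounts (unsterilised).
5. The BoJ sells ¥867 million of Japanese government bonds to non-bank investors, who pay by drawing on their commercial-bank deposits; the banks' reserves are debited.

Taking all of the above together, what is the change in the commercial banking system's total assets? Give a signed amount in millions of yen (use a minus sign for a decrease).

BoJ balance sheet:
  Assets:      Securities −¥867M, Loans to banks +¥47M, Foreign assets −¥572M
  Liabilities: Bank reserves −¥1441M, Currency in circulation +¥911M, Government deposits −¥862M
Commercial banking system:
  Assets:      Reserves at CB −¥1441M, Foreign assets +¥572M
  Liabilities: Checkable deposits −¥916M, Borrowings from CB +¥47M
Change in total bank assets = -¥869 million.

-¥869 million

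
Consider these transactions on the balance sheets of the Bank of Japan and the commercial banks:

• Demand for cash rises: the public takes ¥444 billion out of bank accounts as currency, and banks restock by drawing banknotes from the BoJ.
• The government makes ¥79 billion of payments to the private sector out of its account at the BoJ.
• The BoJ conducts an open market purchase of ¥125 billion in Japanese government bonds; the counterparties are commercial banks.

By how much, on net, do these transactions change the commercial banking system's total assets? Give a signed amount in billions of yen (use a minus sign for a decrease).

Currency withdrawal ¥444 billion: bank balance sheets shrink → −¥444B.
Government spending ¥79 billion: bank balance sheets expand → +¥79B.
OMO purchase (from banks) ¥125 billion: just an asset swap on bank balance sheets → 0.
Net: −444 + 79 + 0 = -¥365 billion.

-¥365 billion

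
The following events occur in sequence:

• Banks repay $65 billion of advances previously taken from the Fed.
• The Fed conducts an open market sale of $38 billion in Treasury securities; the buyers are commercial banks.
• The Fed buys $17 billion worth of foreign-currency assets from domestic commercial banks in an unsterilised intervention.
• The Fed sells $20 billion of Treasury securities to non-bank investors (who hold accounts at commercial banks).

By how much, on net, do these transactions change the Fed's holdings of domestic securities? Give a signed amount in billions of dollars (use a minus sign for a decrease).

Discount-window repayment $65 billion: the Fed's securities portfolio is untouched → 0.
OMO sale (to banks) $38 billion: securities removed from the Fed's portfolio → −$38B.
FX purchase $17 billion: the Fed's securities portfolio is untouched → 0.
Asset sale (to non-banks) $20 billion: securities removed from the Fed's portfolio → −$20B.
Net: 0 − 38 + 0 − 20 = -$58 billion.

-$58 billion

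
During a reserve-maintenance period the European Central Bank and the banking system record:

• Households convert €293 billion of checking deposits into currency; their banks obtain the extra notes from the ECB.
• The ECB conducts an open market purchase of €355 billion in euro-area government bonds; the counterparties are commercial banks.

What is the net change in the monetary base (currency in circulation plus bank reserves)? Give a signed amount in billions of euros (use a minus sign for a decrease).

+€355 billion

Currency withdrawal €293 billion: just a shift between currency and reserves — both are base money → 0.
OMO purchase (from banks) €355 billion: ECB balance sheet expands → +€355B.
Net: 0 + 355 = +€355 billion.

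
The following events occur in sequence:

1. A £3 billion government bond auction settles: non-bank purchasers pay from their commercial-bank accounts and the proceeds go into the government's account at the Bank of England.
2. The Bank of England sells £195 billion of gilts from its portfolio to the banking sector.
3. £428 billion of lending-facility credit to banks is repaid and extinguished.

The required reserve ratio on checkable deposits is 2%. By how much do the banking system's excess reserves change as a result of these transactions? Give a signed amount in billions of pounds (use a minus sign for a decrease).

-£625.94 billion

Government account inflow £3 billion: reserves −£3B, deposits −£3B.
OMO sale (to banks) £195 billion: reserves −£195B, deposits 0.
Discount-window repayment £428 billion: reserves −£428B, deposits 0.
Totals: Δreserves = −£626B, Δdeposits = −£3B.
Δrequired reserves = 2% × −£3B = −£0.06B.
Δexcess reserves = Δreserves − Δrequired = −£626B − (−£0.06B) = -£625.94 billion.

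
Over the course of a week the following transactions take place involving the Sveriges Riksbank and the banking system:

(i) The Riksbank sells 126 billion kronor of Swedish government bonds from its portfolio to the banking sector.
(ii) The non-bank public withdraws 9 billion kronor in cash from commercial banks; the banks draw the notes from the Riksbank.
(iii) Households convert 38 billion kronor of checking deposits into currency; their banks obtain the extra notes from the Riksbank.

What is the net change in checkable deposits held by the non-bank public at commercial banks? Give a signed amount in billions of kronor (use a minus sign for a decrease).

OMO sale (to banks) 126 billion kronor: the counterparty is a bank, so public deposits are unchanged → 0.
Currency withdrawal 9 billion kronor: non-bank counterparties' bank balances fall → −9B.
Currency withdrawal 38 billion kronor: non-bank counterparties' bank balances fall → −38B.
Net: 0 − 9 − 38 = -47 billion.

-47 billion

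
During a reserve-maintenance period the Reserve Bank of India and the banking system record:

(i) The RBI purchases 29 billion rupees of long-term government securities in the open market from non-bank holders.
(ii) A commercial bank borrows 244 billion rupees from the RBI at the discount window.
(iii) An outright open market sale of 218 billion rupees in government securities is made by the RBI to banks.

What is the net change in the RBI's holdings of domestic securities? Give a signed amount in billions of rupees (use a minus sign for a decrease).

-189 billion

Asset purchase (from non-banks) 29 billion rupees: securities added to the RBI's portfolio → +29B.
Discount-window loan 244 billion rupees: the RBI's securities portfolio is untouched → 0.
OMO sale (to banks) 218 billion rupees: securities removed from the RBI's portfolio → −218B.
Net: 29 + 0 − 218 = -189 billion.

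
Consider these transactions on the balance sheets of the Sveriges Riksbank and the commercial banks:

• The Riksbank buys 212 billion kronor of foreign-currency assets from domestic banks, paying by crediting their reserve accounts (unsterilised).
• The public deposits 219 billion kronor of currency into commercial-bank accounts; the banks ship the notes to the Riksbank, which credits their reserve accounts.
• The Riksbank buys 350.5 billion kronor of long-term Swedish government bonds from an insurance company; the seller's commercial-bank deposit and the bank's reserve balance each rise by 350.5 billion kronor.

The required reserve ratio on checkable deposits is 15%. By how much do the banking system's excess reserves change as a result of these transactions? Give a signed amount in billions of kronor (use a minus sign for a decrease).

+696.075 billion

FX purchase 212 billion kronor: reserves +212B, deposits 0.
Currency deposit 219 billion kronor: reserves +219B, deposits +219B.
Asset purchase (from non-banks) 350.5 billion kronor: reserves +350.5B, deposits +350.5B.
Totals: Δreserves = +781.5B, Δdeposits = +569.5B.
Δrequired reserves = 15% × +569.5B = +85.425B.
Δexcess reserves = Δreserves − Δrequired = +781.5B − (+85.425B) = +696.075 billion.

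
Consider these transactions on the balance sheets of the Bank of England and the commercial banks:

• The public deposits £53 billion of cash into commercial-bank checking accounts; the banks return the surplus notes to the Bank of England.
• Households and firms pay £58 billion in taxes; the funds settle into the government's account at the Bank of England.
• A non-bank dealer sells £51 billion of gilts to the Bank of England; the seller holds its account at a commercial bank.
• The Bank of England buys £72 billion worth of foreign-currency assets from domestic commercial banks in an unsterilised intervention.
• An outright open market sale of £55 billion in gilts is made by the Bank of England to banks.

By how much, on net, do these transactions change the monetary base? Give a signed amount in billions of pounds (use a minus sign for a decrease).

+£10 billion

Currency deposit £53 billion: just a shift between currency and reserves — both are base money → 0.
Government account inflow £58 billion: reserves shift to a non-base liability → −£58B.
Asset purchase (from non-banks) £51 billion: Bank of England balance sheet expands → +£51B.
FX purchase £72 billion: Bank of England balance sheet expands → +£72B.
OMO sale (to banks) £55 billion: Bank of England balance sheet contracts → −£55B.
Net: 0 − 58 + 51 + 72 − 55 = +£10 billion.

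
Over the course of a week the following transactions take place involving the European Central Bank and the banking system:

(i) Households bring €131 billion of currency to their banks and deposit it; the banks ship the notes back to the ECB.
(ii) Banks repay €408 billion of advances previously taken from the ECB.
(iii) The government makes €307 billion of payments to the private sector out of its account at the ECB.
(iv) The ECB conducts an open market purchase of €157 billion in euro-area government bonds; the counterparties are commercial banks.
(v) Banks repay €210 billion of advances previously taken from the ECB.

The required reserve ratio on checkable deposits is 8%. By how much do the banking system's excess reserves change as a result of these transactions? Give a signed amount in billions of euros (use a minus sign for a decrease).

Currency deposit €131 billion: reserves +€131B, deposits +€131B.
Discount-window repayment €408 billion: reserves −€408B, deposits 0.
Government spending €307 billion: reserves +€307B, deposits +€307B.
OMO purchase (from banks) €157 billion: reserves +€157B, deposits 0.
Discount-window repayment €210 billion: reserves −€210B, deposits 0.
Totals: Δreserves = −€23B, Δdeposits = +€438B.
Δrequired reserves = 8% × +€438B = +€35.04B.
Δexcess reserves = Δreserves − Δrequired = −€23B − (+€35.04B) = -€58.04 billion.

-€58.04 billion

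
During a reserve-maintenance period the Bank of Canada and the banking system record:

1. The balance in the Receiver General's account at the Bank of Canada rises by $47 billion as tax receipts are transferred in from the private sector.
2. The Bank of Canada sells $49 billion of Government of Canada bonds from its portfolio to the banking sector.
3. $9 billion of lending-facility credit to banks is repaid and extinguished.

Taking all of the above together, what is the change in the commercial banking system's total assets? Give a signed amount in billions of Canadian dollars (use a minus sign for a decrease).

-$56 billion

Government account inflow $47 billion: bank balance sheets shrink → −$47B.
OMO sale (to banks) $49 billion: just an asset swap on bank balance sheets → 0.
Discount-window repayment $9 billion: bank balance sheets shrink → −$9B.
Net: −47 + 0 − 9 = -$56 billion.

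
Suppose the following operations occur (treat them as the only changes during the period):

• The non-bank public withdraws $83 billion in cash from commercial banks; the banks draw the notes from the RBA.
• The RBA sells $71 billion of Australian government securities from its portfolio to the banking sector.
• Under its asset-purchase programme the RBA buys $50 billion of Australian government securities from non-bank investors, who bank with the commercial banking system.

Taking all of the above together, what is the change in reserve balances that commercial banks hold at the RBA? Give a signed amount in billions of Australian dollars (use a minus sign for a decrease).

Currency withdrawal $83 billion: banks swap reserves for currency → −$83B.
OMO sale (to banks) $71 billion: the buying banks pay out of their reserve balances → −$71B.
Asset purchase (from non-banks) $50 billion: the RBA pays by crediting reserve accounts → +$50B.
Net: −83 − 71 + 50 = -$104 billion.

-$104 billion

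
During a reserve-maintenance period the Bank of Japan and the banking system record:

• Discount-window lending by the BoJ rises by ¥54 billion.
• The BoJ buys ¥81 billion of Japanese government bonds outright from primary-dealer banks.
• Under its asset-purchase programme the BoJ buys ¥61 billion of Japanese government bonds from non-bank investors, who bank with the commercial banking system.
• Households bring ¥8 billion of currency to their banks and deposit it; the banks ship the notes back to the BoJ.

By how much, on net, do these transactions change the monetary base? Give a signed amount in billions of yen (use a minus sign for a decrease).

BoJ balance sheet:
  Assets:      Securities +¥142B, Loans to banks +¥54B
  Liabilities: Bank reserves +¥204B, Currency in circulation −¥8B
Commercial banking system:
  Assets:      Reserves at CB +¥204B, Securities −¥81B
  Liabilities: Checkable deposits +¥69B, Borrowings from CB +¥54B
Monetary base = currency + reserves: −¥8B + (+¥204B) = +¥196 billion.

+¥196 billion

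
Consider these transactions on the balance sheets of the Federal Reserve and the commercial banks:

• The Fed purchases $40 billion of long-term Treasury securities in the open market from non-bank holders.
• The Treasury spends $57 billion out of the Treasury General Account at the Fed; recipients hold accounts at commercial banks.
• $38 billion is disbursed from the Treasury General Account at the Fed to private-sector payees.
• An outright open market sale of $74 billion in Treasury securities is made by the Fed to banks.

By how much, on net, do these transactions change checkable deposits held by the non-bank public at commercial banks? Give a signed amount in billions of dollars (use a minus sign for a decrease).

Asset purchase (from non-banks) $40 billion: non-bank counterparties' bank balances rise → +$40B.
Government spending $57 billion: non-bank counterparties' bank balances rise → +$57B.
Government spending $38 billion: non-bank counterparties' bank balances rise → +$38B.
OMO sale (to banks) $74 billion: the counterparty is a bank, so public deposits are unchanged → 0.
Net: 40 + 57 + 38 + 0 = +$135 billion.

+$135 billion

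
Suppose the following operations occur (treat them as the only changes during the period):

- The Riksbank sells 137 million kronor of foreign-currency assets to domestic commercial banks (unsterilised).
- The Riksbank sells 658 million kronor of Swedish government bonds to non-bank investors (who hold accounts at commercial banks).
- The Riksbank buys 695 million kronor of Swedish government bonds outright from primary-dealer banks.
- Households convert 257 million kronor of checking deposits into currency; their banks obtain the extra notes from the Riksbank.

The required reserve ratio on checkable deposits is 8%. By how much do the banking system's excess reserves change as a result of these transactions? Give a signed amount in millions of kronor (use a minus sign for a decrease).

-283.8 million

FX sale 137 million kronor: reserves −137M, deposits 0.
Asset sale (to non-banks) 658 million kronor: reserves −658M, deposits −658M.
OMO purchase (from banks) 695 million kronor: reserves +695M, deposits 0.
Currency withdrawal 257 million kronor: reserves −257M, deposits −257M.
Totals: Δreserves = −357M, Δdeposits = −915M.
Δrequired reserves = 8% × −915M = −73.2M.
Δexcess reserves = Δreserves − Δrequired = −357M − (−73.2M) = -283.8 million.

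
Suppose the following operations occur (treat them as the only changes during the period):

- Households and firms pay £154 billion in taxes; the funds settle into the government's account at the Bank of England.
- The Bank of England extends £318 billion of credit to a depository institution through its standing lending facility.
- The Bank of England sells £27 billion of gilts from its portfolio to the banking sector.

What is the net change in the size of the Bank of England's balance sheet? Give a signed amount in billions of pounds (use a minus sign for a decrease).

+£291 billion

Government account inflow £154 billion: only the composition of liabilities changes → 0.
Discount-window loan £318 billion: a Bank of England asset is acquired → +£318B.
OMO sale (to banks) £27 billion: a Bank of England asset is shed → −£27B.
Net: 0 + 318 − 27 = +£291 billion.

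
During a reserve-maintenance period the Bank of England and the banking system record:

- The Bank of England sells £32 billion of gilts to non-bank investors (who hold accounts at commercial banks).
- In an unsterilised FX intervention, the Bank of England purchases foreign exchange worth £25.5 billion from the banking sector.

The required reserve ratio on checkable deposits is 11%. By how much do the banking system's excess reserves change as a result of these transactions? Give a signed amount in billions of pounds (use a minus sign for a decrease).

-£2.98 billion

Asset sale (to non-banks) £32 billion: reserves −£32B, deposits −£32B.
FX purchase £25.5 billion: reserves +£25.5B, deposits 0.
Totals: Δreserves = −£6.5B, Δdeposits = −£32B.
Δrequired reserves = 11% × −£32B = −£3.52B.
Δexcess reserves = Δreserves − Δrequired = −£6.5B − (−£3.52B) = -£2.98 billion.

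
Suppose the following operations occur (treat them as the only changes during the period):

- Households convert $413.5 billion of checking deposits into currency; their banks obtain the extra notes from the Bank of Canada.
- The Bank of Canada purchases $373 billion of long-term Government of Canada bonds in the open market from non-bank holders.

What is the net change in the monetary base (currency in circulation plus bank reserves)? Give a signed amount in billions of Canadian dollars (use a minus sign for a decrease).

+$373 billion

Currency withdrawal $413.5 billion: just a shift between currency and reserves — both are base money → 0.
Asset purchase (from non-banks) $373 billion: Bank of Canada balance sheet expands → +$373B.
Net: 0 + 373 = +$373 billion.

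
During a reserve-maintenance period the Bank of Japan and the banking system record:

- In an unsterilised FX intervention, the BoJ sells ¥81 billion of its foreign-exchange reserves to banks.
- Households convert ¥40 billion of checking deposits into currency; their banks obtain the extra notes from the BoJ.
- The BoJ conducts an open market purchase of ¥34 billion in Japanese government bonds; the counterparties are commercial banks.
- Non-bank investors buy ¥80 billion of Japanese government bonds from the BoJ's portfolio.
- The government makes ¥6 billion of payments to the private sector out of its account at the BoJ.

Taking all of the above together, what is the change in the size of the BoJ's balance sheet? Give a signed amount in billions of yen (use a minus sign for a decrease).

-¥127 billion

BoJ balance sheet:
  Assets:      Securities −¥46B, Foreign assets −¥81B
  Liabilities: Bank reserves −¥161B, Currency in circulation +¥40B, Government deposits −¥6B
Commercial banking system:
  Assets:      Reserves at CB −¥161B, Securities −¥34B, Foreign assets +¥81B
  Liabilities: Checkable deposits −¥114B
Change in total BoJ assets = -¥127 billion.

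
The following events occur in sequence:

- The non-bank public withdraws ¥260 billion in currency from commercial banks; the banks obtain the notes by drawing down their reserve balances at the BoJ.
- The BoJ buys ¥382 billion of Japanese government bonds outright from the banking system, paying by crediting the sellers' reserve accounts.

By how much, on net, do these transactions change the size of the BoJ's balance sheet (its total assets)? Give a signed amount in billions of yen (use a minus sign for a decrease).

+¥382 billion

Currency withdrawal ¥260 billion: only the composition of liabilities changes → 0.
OMO purchase (from banks) ¥382 billion: a BoJ asset is acquired → +¥382B.
Net: 0 + 382 = +¥382 billion.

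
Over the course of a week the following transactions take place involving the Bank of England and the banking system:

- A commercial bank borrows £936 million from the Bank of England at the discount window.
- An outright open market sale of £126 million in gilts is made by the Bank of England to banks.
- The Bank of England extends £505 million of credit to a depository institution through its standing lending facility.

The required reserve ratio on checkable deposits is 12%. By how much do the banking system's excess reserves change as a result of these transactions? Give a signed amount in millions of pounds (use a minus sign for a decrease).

+£1315 million

Discount-window loan £936 million: reserves +£936M, deposits 0.
OMO sale (to banks) £126 million: reserves −£126M, deposits 0.
Discount-window loan £505 million: reserves +£505M, deposits 0.
Totals: Δreserves = +£1315M, Δdeposits = 0.
Δrequired reserves = 12% × 0 = 0.
Δexcess reserves = Δreserves − Δrequired = +£1315M − (0) = +£1315 million.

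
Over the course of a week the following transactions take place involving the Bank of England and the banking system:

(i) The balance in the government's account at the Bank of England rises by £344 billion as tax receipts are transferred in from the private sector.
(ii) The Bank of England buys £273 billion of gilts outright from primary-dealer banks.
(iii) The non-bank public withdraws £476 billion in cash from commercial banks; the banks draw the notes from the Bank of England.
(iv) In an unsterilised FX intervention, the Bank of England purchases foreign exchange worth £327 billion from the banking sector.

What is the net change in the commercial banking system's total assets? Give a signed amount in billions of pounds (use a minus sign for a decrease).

Bank of England balance sheet:
  Assets:      Securities +£273B, Foreign assets +£327B
  Liabilities: Bank reserves −£220B, Currency in circulation +£476B, Government deposits +£344B
Commercial banking system:
  Assets:      Reserves at CB −£220B, Securities −£273B, Foreign assets −£327B
  Liabilities: Checkable deposits −£820B
Change in total bank assets = -£820 billion.

-£820 billion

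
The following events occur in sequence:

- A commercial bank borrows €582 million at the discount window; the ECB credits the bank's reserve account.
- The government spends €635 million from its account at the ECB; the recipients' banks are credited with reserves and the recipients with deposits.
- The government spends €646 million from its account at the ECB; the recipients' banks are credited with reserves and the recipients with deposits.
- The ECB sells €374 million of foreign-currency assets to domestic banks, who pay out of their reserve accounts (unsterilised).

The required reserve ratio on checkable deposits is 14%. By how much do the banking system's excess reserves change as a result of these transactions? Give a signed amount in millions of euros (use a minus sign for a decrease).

+€1309.66 million

Discount-window loan €582 million: reserves +€582M, deposits 0.
Government spending €635 million: reserves +€635M, deposits +€635M.
Government spending €646 million: reserves +€646M, deposits +€646M.
FX sale €374 million: reserves −€374M, deposits 0.
Totals: Δreserves = +€1489M, Δdeposits = +€1281M.
Δrequired reserves = 14% × +€1281M = +€179.34M.
Δexcess reserves = Δreserves − Δrequired = +€1489M − (+€179.34M) = +€1309.66 million.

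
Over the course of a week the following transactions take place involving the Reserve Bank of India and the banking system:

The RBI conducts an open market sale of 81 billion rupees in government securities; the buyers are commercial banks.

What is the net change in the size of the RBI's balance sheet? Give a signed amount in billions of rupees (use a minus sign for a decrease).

-81 billion

OMO sale (to banks) 81 billion rupees: an RBI asset is shed → −81B.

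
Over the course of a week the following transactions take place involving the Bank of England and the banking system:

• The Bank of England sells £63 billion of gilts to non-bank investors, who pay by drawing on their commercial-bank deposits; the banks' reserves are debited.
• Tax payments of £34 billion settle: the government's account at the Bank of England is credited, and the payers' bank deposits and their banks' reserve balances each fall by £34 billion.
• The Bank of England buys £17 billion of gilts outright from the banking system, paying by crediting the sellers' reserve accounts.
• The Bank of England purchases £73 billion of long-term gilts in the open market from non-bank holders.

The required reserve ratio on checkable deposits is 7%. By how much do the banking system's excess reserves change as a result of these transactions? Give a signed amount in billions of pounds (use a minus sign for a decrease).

Asset sale (to non-banks) £63 billion: reserves −£63B, deposits −£63B.
Government account inflow £34 billion: reserves −£34B, deposits −£34B.
OMO purchase (from banks) £17 billion: reserves +£17B, deposits 0.
Asset purchase (from non-banks) £73 billion: reserves +£73B, deposits +£73B.
Totals: Δreserves = −£7B, Δdeposits = −£24B.
Δrequired reserves = 7% × −£24B = −£1.68B.
Δexcess reserves = Δreserves − Δrequired = −£7B − (−£1.68B) = -£5.32 billion.

-£5.32 billion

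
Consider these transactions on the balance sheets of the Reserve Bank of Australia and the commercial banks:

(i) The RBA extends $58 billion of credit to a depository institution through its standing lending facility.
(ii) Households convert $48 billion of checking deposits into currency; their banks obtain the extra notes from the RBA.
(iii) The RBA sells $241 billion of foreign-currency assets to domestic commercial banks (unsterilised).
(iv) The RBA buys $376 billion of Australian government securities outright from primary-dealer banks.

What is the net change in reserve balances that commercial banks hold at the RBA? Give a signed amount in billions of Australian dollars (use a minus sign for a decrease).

+$145 billion

Discount-window loan $58 billion: the loan is credited to the bank's reserve account → +$58B.
Currency withdrawal $48 billion: banks swap reserves for currency → −$48B.
FX sale $241 billion: the buying banks pay out of their reserve balances → −$241B.
OMO purchase (from banks) $376 billion: the RBA pays by crediting reserve accounts → +$376B.
Net: 58 − 48 − 241 + 376 = +$145 billion.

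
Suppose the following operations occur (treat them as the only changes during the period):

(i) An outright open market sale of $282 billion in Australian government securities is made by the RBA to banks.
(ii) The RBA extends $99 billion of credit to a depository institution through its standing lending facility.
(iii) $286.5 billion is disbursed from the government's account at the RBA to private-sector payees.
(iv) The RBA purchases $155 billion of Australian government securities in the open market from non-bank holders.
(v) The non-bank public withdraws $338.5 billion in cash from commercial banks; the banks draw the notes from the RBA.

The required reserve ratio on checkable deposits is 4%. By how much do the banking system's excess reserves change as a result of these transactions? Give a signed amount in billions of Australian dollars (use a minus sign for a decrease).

-$84.12 billion

OMO sale (to banks) $282 billion: reserves −$282B, deposits 0.
Discount-window loan $99 billion: reserves +$99B, deposits 0.
Government spending $286.5 billion: reserves +$286.5B, deposits +$286.5B.
Asset purchase (from non-banks) $155 billion: reserves +$155B, deposits +$155B.
Currency withdrawal $338.5 billion: reserves −$338.5B, deposits −$338.5B.
Totals: Δreserves = −$80B, Δdeposits = +$103B.
Δrequired reserves = 4% × +$103B = +$4.12B.
Δexcess reserves = Δreserves − Δrequired = −$80B − (+$4.12B) = -$84.12 billion.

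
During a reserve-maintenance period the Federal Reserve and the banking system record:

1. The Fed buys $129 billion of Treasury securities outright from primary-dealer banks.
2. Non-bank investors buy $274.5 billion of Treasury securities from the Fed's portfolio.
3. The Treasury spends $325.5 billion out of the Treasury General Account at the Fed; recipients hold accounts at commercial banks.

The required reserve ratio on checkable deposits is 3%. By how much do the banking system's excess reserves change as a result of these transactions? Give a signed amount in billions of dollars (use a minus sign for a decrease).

OMO purchase (from banks) $129 billion: reserves +$129B, deposits 0.
Asset sale (to non-banks) $274.5 billion: reserves −$274.5B, deposits −$274.5B.
Government spending $325.5 billion: reserves +$325.5B, deposits +$325.5B.
Totals: Δreserves = +$180B, Δdeposits = +$51B.
Δrequired reserves = 3% × +$51B = +$1.53B.
Δexcess reserves = Δreserves − Δrequired = +$180B − (+$1.53B) = +$178.47 billion.

+$178.47 billion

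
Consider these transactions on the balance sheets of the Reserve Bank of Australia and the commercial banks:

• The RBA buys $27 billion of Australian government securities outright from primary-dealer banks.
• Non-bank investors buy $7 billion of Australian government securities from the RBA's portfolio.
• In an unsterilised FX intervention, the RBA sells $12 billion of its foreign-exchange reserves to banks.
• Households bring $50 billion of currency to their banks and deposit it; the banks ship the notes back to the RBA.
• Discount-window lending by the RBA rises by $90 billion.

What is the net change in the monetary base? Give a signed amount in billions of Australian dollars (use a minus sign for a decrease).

+$98 billion

OMO purchase (from banks) $27 billion: RBA balance sheet expands → +$27B.
Asset sale (to non-banks) $7 billion: RBA balance sheet contracts → −$7B.
FX sale $12 billion: RBA balance sheet contracts → −$12B.
Currency deposit $50 billion: just a shift between currency and reserves — both are base money → 0.
Discount-window loan $90 billion: RBA balance sheet expands → +$90B.
Net: 27 − 7 − 12 + 0 + 90 = +$98 billion.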